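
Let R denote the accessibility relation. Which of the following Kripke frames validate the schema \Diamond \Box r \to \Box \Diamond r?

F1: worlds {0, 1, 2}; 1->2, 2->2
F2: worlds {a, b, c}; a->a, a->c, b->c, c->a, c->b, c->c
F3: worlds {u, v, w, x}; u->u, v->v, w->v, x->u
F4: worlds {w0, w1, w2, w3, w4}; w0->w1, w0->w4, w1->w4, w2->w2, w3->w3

Frame correspondent (Sahlqvist): \forall x \forall y \forall z (Rxy \wedge Rxz \to \exists w (Ryw \wedge Rzw)) — i.e. convergence.
F1: ✓.
F2: ✓.
F3: ✓.
F4: fails — Rw0w4 and Rw0w4 but w4 and w4 have no common successor.

F1, F2, F3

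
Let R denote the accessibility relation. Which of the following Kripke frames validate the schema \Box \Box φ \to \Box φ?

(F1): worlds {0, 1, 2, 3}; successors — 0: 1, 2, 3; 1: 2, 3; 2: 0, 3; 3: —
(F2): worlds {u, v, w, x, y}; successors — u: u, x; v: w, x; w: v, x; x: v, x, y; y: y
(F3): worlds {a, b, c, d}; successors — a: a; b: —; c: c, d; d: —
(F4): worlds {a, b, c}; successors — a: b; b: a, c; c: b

The schema corresponds to density: \forall x \forall y (Rxy \to \exists z (Rxz \wedge Rzy)).
(F1): fails — R12 but no z with R1z and Rz2.
(F2): fails — Rvw but no z with Rvz and Rzw.
(F3): condition met.
(F4): fails — Rab but no z with Raz and Rzb.
Valid on: (F3).

(F3)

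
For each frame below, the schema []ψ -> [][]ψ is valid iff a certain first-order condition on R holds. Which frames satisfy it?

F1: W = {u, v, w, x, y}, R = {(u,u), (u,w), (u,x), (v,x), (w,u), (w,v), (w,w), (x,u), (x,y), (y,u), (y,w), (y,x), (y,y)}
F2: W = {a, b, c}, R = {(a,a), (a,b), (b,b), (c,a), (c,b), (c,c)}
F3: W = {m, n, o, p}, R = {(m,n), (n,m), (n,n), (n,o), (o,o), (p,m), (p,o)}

Frame correspondent (Sahlqvist): forall x forall y forall z (Rxy & Ryz -> Rxz) — i.e. transitivity.
F1: fails — Rwu and Rux but not Rwx.
F2: ✓.
F3: fails — Rpm and Rmn but not Rpn.

F2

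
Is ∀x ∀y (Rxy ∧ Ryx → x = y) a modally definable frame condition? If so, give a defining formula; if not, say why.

Not definable by any modal formula

Any modally definable frame class is closed under surjective bounded morphisms.
The 4-cycle (worlds a,b,c,d with a→b→c→d→a) is antisymmetric. Sending even-indexed worlds to a and odd-indexed worlds to b is a surjective bounded morphism onto the two-world frame with a↔b, which is not antisymmetric.
So the class is not modally definable.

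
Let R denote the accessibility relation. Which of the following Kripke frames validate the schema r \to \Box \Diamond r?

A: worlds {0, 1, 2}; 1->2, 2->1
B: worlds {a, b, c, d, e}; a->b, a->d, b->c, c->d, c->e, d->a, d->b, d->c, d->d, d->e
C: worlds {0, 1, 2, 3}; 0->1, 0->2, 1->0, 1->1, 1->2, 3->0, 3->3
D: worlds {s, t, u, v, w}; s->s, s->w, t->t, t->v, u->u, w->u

Frame correspondent (Sahlqvist): \forall x \forall y (Rxy \to Ryx) — i.e. symmetry.
A: holds.
B: fails — Rbc but not Rcb.
C: fails — R02 but not R20.
D: fails — Rtv but not Rvt.

A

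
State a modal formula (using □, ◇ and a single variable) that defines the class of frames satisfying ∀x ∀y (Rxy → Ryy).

A defining formula is □(□s → s) (the T□ axiom).
Suppose □(□s→s) is valid. Take Rxy and set V(s)={w : Ryw}. Then at y, □s holds; since □(□s→s) at x, □s→s at y, so s at y, i.e. Ryy.

□(□s → s)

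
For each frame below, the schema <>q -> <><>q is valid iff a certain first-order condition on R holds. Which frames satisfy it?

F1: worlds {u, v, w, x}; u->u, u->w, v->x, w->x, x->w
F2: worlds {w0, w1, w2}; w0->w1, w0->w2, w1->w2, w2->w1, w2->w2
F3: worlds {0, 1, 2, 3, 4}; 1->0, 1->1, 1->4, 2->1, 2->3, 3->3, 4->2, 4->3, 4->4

This is the axiom for a generalized confluence (Geach) condition; its first-order frame correspondent is forall x forall y (xRy -> exists w (y = w & x R^2 w)).
F1: fails — vRx but no t with x=t and vR²t.
F2: holds.
F3: holds.

F2, F3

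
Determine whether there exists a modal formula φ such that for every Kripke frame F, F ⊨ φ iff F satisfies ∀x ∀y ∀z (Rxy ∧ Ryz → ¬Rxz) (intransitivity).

If a class were modally definable it would be closed under surjective bounded morphisms (Goldblatt–Thomason).
The 5-cycle (worlds w0,w1,w2,w3,w4 with w0→w1→w2→w3→w4→w0) is intransitive. Mapping every world to a single reflexive point • is a surjective bounded morphism; the reflexive point is not intransitive (R••∧R•• but R••).
So no modal formula (or set of formulas) defines exactly the intransitive frames.

Not definable by any modal formula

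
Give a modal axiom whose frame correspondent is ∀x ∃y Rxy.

□q → ◇q

This is seriality; the standard corresponding axiom is D: □q → ◇q.
Suppose □q→◇q is valid. At any x set V(q)=W. Then □q at x, so ◇q at x, so x has a successor.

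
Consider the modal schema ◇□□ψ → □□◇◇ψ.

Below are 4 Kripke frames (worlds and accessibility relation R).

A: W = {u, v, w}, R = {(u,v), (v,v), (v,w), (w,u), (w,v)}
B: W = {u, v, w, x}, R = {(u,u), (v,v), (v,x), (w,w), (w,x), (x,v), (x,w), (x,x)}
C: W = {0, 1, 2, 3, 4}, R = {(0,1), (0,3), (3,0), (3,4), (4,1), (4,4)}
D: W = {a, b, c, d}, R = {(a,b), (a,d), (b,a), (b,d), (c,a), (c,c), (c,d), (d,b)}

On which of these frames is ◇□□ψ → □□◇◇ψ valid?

The schema corresponds to a generalized confluence (Geach) condition: ∀x ∀y ∀z ((xRy ∧ xR²z) → ∃w (yR²w ∧ zR²w)).
A: satisfies the condition.
B: satisfies the condition.
C: fails — 0R1, 0R²0 but no w with 1R²w and 0R²w.
D: satisfies the condition.

A, B, D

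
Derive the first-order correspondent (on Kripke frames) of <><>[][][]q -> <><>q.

forall x forall y (x R^2 y -> exists w (y R^3 w & x R^2 w))

This is a Sahlqvist (Geach-type) schema ◇^2□^3q → □^0◇^2q.
First-order correspondent: forall x forall y (x R^2 y -> exists w (y R^3 w & x R^2 w)).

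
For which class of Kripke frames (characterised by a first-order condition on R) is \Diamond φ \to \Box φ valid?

partial functionality: \forall x \forall y \forall z (Rxy \wedge Rxz \to y = z)

Suppose ◇φ→□φ is valid. Take Rxy, Rxz and set V(φ)={y}. Then ◇φ at x, so □φ at x, so φ at z, i.e. z=y.
Conversely, any frame satisfying \forall x \forall y \forall z (Rxy \wedge Rxz \to y = z) validates the schema.
So the correspondent is partial functionality.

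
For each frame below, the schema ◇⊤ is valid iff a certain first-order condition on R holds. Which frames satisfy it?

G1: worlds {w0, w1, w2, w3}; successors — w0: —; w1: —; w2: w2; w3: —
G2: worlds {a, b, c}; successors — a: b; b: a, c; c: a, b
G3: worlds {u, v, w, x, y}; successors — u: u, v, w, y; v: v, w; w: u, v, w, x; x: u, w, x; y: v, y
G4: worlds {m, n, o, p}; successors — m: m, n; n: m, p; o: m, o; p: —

G2, G3

Frame correspondent (Sahlqvist): ∀x ∃y Rxy — i.e. seriality.
G1: fails — world w0 has no successor.
G2: condition met.
G3: condition met.
G4: fails — world p has no successor.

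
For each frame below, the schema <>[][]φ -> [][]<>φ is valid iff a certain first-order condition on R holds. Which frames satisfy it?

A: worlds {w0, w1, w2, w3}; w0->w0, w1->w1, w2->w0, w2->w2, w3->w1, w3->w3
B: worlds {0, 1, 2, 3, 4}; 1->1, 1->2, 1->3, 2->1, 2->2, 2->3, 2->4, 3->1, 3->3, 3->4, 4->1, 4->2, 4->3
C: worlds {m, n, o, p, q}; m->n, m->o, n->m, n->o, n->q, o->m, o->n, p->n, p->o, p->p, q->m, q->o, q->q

The schema corresponds to a generalized confluence (Geach) condition: forall x forall y forall z ((xRy & x R^2 z) -> exists w (y R^2 w & zRw)).
A: condition met.
B: condition met.
C: condition met.

A, B, C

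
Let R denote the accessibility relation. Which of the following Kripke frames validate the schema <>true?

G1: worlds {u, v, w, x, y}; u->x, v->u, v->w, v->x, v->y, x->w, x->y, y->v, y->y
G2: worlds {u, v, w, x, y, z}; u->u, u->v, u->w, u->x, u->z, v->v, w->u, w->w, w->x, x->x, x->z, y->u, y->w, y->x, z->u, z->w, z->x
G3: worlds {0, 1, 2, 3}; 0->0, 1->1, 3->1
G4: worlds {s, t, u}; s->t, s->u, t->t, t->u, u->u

This is the axiom for seriality; its first-order frame correspondent is forall x exists y Rxy.
G1: fails — world w has no successor.
G2: satisfies the condition.
G3: fails — world 2 has no successor.
G4: satisfies the condition.

G2, G4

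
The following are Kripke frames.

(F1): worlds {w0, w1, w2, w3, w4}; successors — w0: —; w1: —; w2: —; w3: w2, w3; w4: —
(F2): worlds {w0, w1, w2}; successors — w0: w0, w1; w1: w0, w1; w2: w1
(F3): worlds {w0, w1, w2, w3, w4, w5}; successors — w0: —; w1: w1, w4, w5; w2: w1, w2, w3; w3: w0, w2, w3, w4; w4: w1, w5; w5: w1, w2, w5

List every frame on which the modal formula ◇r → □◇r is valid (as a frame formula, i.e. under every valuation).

(F2)

This is the axiom for the Euclidean property; its first-order frame correspondent is ∀x ∀y ∀z (Rxy ∧ Rxz → Ryz).
(F1): fails — Rw3w2 and Rw3w2 but not Rw2w2.
(F2): condition met.
(F3): fails — Rw1w5 and Rw1w4 but not Rw5w4.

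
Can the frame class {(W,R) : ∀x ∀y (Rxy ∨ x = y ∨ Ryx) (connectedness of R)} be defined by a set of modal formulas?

If a class were modally definable it would be closed under disjoint unions (Goldblatt–Thomason).
Take 2 disjoint single-world reflexive frames: each is trivially connected, but their disjoint union has 2 worlds with no edge between distinct components, so it is not connected.
So no modal formula (or set of formulas) defines exactly the connected frames.

Not definable by any modal formula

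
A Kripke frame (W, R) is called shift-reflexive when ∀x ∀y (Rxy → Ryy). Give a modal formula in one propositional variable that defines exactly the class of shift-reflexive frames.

This is shift-reflexivity; the standard corresponding axiom is T□: □(□ψ → ψ).

□(□ψ → ψ)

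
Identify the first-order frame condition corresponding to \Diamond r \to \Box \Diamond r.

the Euclidean property

Suppose ◇r→□◇r is valid. Take Rxy, Rxz and set V(r)={y}. Then ◇r at x, so □◇r at x, so ◇r at z, so some w with Rzw has r; w=y, i.e. Rzy. By symmetry of the argument, Ryz.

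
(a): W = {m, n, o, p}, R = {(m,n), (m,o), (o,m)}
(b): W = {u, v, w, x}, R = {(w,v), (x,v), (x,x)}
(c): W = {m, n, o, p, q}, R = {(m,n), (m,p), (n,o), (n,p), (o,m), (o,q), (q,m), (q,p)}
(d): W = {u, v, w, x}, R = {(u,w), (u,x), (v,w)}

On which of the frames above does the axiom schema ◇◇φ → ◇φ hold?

Frame correspondent (Sahlqvist): ∀x ∀y ∀z (Rxy ∧ Ryz → Rxz) — i.e. transitivity.
(a): fails — Rom and Rmo but not Roo.
(b): ✓.
(c): fails — Rom and Rmn but not Ron.
(d): ✓.
Valid on: (b), (d).

(b), (d)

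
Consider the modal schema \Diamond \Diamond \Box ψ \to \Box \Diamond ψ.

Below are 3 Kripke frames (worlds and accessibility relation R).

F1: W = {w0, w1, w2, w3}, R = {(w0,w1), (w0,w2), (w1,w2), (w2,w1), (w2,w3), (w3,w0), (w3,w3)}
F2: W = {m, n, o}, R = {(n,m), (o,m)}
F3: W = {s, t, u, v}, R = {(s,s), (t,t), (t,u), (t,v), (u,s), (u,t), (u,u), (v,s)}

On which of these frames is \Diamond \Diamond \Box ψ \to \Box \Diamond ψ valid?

The schema corresponds to a generalized confluence (Geach) condition: \forall x \forall y \forall z ((x R^2 y \wedge xRz) \to \exists w (yRw \wedge zRw)).
F1: fails — w0R²w1, w0Rw2 but no w with w1Rw and w2Rw.
F2: holds.
F3: fails — tR²s, tRt but no w with sRw and tRw.
Valid on: F2.

F2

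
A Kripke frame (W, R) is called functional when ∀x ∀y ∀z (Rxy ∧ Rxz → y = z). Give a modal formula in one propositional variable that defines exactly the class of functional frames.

◇ψ → □ψ

A defining formula is ◇ψ → □ψ (the CD axiom).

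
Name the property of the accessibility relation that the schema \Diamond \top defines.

seriality

◇⊤ holds at w iff w has a successor, so frame-validity of ◇⊤ is exactly seriality. Equivalently via □q → ◇q:
Suppose □q→◇q is valid. At any x set V(q)=W. Then □q at x, so ◇q at x, so x has a successor.
Conversely, on a frame with seriality the schema holds at every world under every valuation.
Frame condition: \forall x \exists y Rxy.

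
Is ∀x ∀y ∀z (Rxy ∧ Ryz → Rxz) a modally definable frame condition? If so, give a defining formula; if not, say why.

The condition is transitivity. A defining modal formula is □q → □□q.
Suppose □q→□□q is valid. Take Rxy, Ryz and set V(q)={w : Rxw}. Then □q at x, so □□q at x, so □q at y, so q at z, i.e. Rxz.

Yes, by □q → □□q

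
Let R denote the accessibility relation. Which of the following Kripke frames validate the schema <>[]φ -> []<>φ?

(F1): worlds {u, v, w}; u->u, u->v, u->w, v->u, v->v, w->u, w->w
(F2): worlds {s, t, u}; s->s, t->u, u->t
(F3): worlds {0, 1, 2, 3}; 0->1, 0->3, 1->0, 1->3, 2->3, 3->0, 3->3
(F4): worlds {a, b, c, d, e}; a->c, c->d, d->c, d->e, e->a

The schema corresponds to convergence: forall x forall y forall z (Rxy & Rxz -> exists w (Ryw & Rzw)).
(F1): ✓.
(F2): ✓.
(F3): ✓.
(F4): fails — Rde and Rdc but e and c have no common successor.
Valid on: (F1), (F2), (F3).

(F1), (F2), (F3)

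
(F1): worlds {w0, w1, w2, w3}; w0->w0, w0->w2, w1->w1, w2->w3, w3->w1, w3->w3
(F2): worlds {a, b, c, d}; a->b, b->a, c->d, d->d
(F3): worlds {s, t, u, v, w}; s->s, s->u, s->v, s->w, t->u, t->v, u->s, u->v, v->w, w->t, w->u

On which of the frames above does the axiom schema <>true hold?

Frame correspondent (Sahlqvist): forall x exists y Rxy — i.e. seriality.
(F1): condition met.
(F2): condition met.
(F3): condition met.

(F1), (F2), (F3)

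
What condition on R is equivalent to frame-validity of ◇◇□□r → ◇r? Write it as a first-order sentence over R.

This is a Sahlqvist (Geach-type) schema ◇^2□^2r → □^0◇^1r.
Minimal-valuation argument: fix x; take any y with xR^2y and any z with xR^0z. Set V(r) to the set of worlds R-reachable from y in exactly 2 steps. Then □^2r holds at y, so the antecedent holds at x; validity forces ◇^1r at z, giving a w with zR^1w and yR^2w.
First-order correspondent: ∀x ∀y (xR²y → ∃w (yR²w ∧ xRw)).

∀x ∀y (xR²y → ∃w (yR²w ∧ xRw))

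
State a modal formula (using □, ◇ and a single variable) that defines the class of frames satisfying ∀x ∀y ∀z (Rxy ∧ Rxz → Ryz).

This is the Euclidean property; the standard corresponding axiom is 5: ◇ψ → □◇ψ.
Suppose ◇ψ→□◇ψ is valid. Take Rxy, Rxz and set V(ψ)={y}. Then ◇ψ at x, so □◇ψ at x, so ◇ψ at z, so some w with Rzw has ψ; w=y, i.e. Rzy. By symmetry of the argument, Ryz.

◇ψ → □◇ψ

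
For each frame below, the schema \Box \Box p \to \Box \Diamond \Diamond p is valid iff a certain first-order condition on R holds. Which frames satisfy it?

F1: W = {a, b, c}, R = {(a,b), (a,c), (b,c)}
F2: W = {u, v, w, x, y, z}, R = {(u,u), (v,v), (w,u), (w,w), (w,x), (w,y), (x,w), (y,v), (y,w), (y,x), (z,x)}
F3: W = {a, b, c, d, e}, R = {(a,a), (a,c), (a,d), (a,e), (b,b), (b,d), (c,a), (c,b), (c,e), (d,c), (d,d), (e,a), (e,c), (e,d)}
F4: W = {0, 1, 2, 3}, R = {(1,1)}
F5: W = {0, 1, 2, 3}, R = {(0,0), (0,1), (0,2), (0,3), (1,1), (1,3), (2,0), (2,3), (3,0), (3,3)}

F2, F3, F4, F5

The schema corresponds to a generalized confluence (Geach) condition: \forall x \forall z (xRz \to \exists w (x R^2 w \wedge z R^2 w)).
F1: fails — aRb but no w with aR²w and bR²w.
F2: holds.
F3: holds.
F4: holds.
F5: holds.
Valid on: F2, F3, F4, F5.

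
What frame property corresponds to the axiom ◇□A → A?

symmetry

This schema is equivalent to the B axiom A → □◇A.
It corresponds to symmetry: ∀x ∀y (Rxy → Ryx).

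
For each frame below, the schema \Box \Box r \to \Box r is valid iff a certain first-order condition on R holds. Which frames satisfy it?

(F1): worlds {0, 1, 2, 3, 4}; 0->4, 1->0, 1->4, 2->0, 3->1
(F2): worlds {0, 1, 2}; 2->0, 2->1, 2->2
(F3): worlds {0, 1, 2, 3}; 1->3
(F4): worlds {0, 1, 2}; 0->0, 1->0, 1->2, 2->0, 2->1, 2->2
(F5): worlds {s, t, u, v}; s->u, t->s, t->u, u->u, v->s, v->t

(F2), (F4)

This is the axiom for density; its first-order frame correspondent is \forall x \forall y (Rxy \to \exists z (Rxz \wedge Rzy)).
(F1): fails — R10 but no z with R1z and Rz0.
(F2): condition met.
(F3): fails — R13 but no z with R1z and Rz3.
(F4): condition met.
(F5): fails — Rvt but no z with Rvz and Rzt.
Valid on: (F2), (F4).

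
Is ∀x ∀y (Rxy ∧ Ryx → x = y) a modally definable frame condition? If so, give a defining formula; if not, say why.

Not definable by any modal formula

If a class were modally definable it would be closed under surjective bounded morphisms (Goldblatt–Thomason).
The 6-cycle (worlds 0,1,2,3,4,5 with 0→1→2→3→4→5→0) is antisymmetric. Sending even-indexed worlds to s and odd-indexed worlds to t is a surjective bounded morphism onto the two-world frame with s↔t, which is not antisymmetric.
So no modal formula (or set of formulas) defines exactly the antisymmetric frames.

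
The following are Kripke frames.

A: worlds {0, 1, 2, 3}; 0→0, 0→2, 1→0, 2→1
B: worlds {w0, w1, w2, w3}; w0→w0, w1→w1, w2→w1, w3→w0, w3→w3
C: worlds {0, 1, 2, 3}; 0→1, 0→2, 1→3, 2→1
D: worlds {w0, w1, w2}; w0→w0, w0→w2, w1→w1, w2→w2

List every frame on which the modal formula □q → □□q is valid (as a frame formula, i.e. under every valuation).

This is the axiom for transitivity; its first-order frame correspondent is ∀x ∀y ∀z (Rxy ∧ Ryz → Rxz).
A: fails — R10 and R02 but not R12.
B: holds.
C: fails — R01 and R13 but not R03.
D: holds.
Valid on: B, D.

B, D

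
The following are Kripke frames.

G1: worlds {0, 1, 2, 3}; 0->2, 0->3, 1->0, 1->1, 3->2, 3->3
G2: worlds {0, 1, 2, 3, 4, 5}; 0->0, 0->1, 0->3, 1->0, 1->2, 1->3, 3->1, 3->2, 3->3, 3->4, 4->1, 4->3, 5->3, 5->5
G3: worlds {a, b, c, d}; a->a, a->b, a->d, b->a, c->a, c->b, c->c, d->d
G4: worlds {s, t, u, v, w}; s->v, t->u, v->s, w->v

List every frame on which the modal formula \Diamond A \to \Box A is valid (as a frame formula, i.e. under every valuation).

The schema corresponds to partial functionality: \forall x \forall y \forall z (Rxy \wedge Rxz \to y = z).
G1: fails — 0 sees both 2 and 3.
G2: fails — 0 sees both 0 and 1.
G3: fails — a sees both a and b.
G4: holds.
Valid on: G4.

G4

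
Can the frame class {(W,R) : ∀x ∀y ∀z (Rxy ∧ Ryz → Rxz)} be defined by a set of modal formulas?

This is a Sahlqvist condition; the 4 axiom □r → □□r defines it.

Definable; □r → □□r defines it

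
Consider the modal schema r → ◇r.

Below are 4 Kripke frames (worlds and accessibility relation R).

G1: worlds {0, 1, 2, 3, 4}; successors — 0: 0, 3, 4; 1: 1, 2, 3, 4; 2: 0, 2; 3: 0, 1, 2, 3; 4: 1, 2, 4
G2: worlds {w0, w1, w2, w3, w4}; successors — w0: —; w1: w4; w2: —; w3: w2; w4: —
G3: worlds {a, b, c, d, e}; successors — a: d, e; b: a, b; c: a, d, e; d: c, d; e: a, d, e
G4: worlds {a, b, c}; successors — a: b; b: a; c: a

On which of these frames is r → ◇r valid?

The schema corresponds to reflexivity: ∀x Rxx.
G1: satisfies the condition.
G2: fails — world w0 does not see itself.
G3: fails — world a does not see itself.
G4: fails — world a does not see itself.
Valid on: G1.

G1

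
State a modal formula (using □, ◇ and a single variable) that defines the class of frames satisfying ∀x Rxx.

A defining formula is □p → p (the T axiom).
Suppose □p→p is valid. At any x set V(p)={w : Rxw}. Then □p holds at x, so p holds at x, i.e. Rxx.

□p → p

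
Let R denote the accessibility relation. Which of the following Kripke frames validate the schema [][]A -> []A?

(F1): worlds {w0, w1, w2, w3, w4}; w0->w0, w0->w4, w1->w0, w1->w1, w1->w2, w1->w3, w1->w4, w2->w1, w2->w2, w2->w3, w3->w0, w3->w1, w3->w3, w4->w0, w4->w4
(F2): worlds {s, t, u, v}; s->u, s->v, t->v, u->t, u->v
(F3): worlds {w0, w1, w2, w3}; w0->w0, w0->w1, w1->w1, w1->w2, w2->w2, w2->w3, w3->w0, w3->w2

(F1), (F3)

This is the axiom for density; its first-order frame correspondent is forall x forall y (Rxy -> exists z (Rxz & Rzy)).
(F1): holds.
(F2): fails — Rtv but no z with Rtz and Rzv.
(F3): holds.
Valid on: (F1), (F3).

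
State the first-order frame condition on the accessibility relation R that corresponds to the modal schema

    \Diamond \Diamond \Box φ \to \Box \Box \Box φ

This is a Sahlqvist (Geach-type) schema ◇^2□^1φ → □^3◇^0φ.
Minimal-valuation argument: fix x; take any y with xR^2y and any z with xR^3z. Set V(φ) to the set of worlds R-reachable from y in exactly 1 step. Then □^1φ holds at y, so the antecedent holds at x; validity forces ◇^0φ at z, giving a w with zR^0w and yR^1w.
First-order correspondent: \forall x \forall y \forall z ((x R^2 y \wedge x R^3 z) \to \exists w (yRw \wedge z = w)).

\forall x \forall y \forall z ((x R^2 y \wedge x R^3 z) \to \exists w (yRw \wedge z = w))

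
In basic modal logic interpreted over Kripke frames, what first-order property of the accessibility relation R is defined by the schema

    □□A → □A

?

This is the C4 axiom.
It corresponds to density: ∀x ∀y (Rxy → ∃z (Rxz ∧ Rzy)).

density: ∀x ∀y (Rxy → ∃z (Rxz ∧ Rzy))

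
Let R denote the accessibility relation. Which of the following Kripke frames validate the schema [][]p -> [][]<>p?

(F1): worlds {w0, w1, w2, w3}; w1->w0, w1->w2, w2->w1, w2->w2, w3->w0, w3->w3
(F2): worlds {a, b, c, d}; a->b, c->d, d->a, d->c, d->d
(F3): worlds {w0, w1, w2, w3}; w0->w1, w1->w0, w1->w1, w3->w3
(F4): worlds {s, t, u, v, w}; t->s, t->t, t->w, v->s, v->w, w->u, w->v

The schema corresponds to a generalized confluence (Geach) condition: forall x forall z (x R^2 z -> exists w (x R^2 w & zRw)).
(F1): fails — w2R²w0 but no w with w2R²w and w0Rw.
(F2): fails — cR²a but no w with cR²w and aRw.
(F3): ✓.
(F4): fails — tR²s but no w* with tR²w* and sRw*.

(F3)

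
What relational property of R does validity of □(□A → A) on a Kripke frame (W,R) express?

Suppose □(□A→A) is valid. Take Rxy and set V(A)={w : Ryw}. Then at y, □A holds; since □(□A→A) at x, □A→A at y, so A at y, i.e. Ryy.

shift-reflexivity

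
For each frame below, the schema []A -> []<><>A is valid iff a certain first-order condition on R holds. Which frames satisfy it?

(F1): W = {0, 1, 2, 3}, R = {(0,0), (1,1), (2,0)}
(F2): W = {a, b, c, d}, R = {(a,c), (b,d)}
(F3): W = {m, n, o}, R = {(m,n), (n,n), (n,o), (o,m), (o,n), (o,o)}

(F1), (F3)

This is the axiom for a generalized confluence (Geach) condition; its first-order frame correspondent is forall x forall z (xRz -> exists w (xRw & z R^2 w)).
(F1): holds.
(F2): fails — aRc but no w with aRw and cR²w.
(F3): holds.
Valid on: (F1), (F3).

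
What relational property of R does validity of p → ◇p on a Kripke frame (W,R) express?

reflexivity

Equivalently (dual form): □p → p.
Suppose □p→p is valid. At any x set V(p)={w : Rxw}. Then □p holds at x, so p holds at x, i.e. Rxx.
The converse is a direct semantic check.
So the correspondent is reflexivity.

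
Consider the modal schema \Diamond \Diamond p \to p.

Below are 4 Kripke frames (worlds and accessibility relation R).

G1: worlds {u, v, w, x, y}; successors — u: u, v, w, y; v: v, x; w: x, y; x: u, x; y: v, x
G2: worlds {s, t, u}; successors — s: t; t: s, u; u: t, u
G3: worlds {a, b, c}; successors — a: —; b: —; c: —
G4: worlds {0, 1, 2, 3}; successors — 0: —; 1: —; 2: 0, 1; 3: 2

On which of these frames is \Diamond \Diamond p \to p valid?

This is the axiom for a generalized confluence (Geach) condition; its first-order frame correspondent is \forall x \forall y (x R^2 y \to \exists w (y = w \wedge x = w)).
G1: fails — uR²v but v ≠ u.
G2: fails — sR²u but u ≠ s.
G3: satisfies the condition.
G4: fails — 3R²0 but 0 ≠ 3.

G3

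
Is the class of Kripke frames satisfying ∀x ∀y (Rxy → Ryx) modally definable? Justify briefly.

Yes, by r → □◇r

The condition is symmetry. A defining modal formula is r → □◇r.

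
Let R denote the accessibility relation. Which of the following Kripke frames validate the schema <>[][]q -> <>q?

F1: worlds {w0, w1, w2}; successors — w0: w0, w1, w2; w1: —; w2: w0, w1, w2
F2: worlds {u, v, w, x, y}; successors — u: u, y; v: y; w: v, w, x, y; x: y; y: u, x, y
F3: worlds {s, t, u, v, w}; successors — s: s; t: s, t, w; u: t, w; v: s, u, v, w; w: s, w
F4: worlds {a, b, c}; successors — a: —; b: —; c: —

The schema corresponds to a generalized confluence (Geach) condition: forall x forall y (xRy -> exists w (y R^2 w & xRw)).
F1: fails — w0Rw1 but no w with w1R²w and w0Rw.
F2: ✓.
F3: ✓.
F4: ✓.
Valid on: F2, F3, F4.

F2, F3, F4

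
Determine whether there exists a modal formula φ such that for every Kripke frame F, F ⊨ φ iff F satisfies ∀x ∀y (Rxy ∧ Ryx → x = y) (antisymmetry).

Not definable by any modal formula

Modal frame validity is preserved under surjective bounded morphisms.
The 8-cycle (worlds a,b,c,d,e,f,g,h with a→b→c→d→e→f→g→h→a) is antisymmetric. Sending even-indexed worlds to • and odd-indexed worlds to ∘ is a surjective bounded morphism onto the two-world frame with •↔∘, which is not antisymmetric.
So no modal formula (or set of formulas) defines exactly the antisymmetric frames.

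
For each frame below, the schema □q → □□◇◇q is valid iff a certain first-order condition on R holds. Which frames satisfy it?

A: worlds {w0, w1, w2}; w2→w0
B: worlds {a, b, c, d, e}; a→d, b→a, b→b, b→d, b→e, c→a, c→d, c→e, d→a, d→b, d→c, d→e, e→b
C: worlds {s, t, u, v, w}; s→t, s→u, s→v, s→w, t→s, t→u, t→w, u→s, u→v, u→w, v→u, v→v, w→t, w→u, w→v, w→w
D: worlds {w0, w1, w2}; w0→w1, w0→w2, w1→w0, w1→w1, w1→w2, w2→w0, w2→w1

The schema corresponds to a generalized confluence (Geach) condition: ∀x ∀z (xR²z → ∃w (xRw ∧ zR²w)).
A: ✓.
B: fails — aR²a but no w with aRw and aR²w.
C: ✓.
D: ✓.
Valid on: A, C, D.

A, C, D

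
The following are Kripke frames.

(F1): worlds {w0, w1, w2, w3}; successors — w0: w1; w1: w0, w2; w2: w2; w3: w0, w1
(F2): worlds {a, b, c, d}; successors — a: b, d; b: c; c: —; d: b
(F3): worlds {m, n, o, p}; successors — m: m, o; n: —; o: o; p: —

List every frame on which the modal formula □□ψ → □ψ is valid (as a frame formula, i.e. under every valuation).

Frame correspondent (Sahlqvist): ∀x ∀y (Rxy → ∃z (Rxz ∧ Rzy)) — i.e. density.
(F1): fails — Rw1w0 but no z with Rw1z and Rzw0.
(F2): fails — Rdb but no z with Rdz and Rzb.
(F3): ✓.
Valid on: (F3).

(F3)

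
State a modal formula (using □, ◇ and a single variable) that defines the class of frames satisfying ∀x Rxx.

This is reflexivity; the standard corresponding axiom is T: □r → r.
Suppose □r→r is valid. At any x set V(r)={w : Rxw}. Then □r holds at x, so r holds at x, i.e. Rxx.

□r → r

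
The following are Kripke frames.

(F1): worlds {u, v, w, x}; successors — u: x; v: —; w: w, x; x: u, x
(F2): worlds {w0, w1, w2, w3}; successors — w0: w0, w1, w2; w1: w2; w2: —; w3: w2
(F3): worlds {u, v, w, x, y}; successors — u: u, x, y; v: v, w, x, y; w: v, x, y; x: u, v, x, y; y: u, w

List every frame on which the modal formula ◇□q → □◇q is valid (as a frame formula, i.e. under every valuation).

(F1)

The schema corresponds to convergence: ∀x ∀y ∀z (Rxy ∧ Rxz → ∃w (Ryw ∧ Rzw)).
(F1): holds.
(F2): fails — Rw0w1 and Rw0w2 but w1 and w2 have no common successor.
(F3): fails — Rvw and Rvy but w and y have no common successor.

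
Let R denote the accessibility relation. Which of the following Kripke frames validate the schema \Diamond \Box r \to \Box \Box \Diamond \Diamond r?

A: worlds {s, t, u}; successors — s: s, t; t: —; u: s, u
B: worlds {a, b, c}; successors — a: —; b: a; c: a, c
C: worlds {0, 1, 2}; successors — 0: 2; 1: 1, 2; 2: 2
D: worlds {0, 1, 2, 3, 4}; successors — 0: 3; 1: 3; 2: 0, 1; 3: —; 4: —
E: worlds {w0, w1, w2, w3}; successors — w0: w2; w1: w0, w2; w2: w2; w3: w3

Frame correspondent (Sahlqvist): \forall x \forall y \forall z ((xRy \wedge x R^2 z) \to \exists w (yRw \wedge z R^2 w)) — i.e. a generalized confluence (Geach) condition.
A: fails — sRs, sR²t but no w with sRw and tR²w.
B: fails — cRa, cR²a but no w with aRw and aR²w.
C: holds.
D: fails — 2R0, 2R²3 but no w with 0Rw and 3R²w.
E: holds.
Valid on: C, E.

C, E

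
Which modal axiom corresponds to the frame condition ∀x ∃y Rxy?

□ψ → ◇ψ

The condition is seriality. The D schema □ψ → ◇ψ defines it.
Suppose □ψ→◇ψ is valid. At any x set V(ψ)=W. Then □ψ at x, so ◇ψ at x, so x has a successor.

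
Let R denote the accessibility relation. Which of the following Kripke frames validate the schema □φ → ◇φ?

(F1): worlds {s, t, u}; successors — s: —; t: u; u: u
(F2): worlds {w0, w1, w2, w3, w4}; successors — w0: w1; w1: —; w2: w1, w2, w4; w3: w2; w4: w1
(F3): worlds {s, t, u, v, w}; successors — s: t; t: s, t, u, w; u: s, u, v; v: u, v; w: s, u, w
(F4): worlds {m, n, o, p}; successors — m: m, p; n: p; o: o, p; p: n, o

(F3), (F4)

The schema corresponds to seriality: ∀x ∃y Rxy.
(F1): fails — world s has no successor.
(F2): fails — world w1 has no successor.
(F3): condition met.
(F4): condition met.
Valid on: (F3), (F4).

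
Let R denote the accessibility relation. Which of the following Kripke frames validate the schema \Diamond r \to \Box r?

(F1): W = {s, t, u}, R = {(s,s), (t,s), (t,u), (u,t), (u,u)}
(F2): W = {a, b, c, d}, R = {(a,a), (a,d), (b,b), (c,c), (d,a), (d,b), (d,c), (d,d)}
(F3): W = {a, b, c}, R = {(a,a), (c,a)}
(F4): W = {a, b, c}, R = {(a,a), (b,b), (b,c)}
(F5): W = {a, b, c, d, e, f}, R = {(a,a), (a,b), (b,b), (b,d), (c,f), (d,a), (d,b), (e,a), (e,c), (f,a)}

The schema corresponds to partial functionality: \forall x \forall y \forall z (Rxy \wedge Rxz \to y = z).
(F1): fails — t sees both s and u.
(F2): fails — a sees both a and d.
(F3): ✓.
(F4): fails — b sees both b and c.
(F5): fails — a sees both a and b.

(F3)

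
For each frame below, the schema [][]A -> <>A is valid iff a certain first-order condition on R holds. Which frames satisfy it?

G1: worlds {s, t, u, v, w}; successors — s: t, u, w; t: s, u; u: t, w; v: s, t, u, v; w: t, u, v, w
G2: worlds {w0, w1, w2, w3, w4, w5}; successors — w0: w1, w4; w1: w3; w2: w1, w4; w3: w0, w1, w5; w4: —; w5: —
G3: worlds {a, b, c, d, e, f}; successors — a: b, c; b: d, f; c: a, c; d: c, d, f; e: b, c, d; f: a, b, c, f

G1, G3

The schema corresponds to a generalized confluence (Geach) condition: forall x exists w (x R^2 w & xRw).
G1: holds.
G2: fails — at w0 but no w with w0R²w and w0Rw.
G3: holds.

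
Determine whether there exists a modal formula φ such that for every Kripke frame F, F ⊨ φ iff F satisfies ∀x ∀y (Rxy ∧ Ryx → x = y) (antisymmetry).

Not definable by any modal formula

Modal frame validity is preserved under surjective bounded morphisms.
The 8-cycle (worlds a,b,c,d,e,f,g,h with a→b→c→d→e→f→g→h→a) is antisymmetric. Sending even-indexed worlds to a and odd-indexed worlds to b is a surjective bounded morphism onto the two-world frame with a↔b, which is not antisymmetric.
Hence antisymmetry is not modally definable.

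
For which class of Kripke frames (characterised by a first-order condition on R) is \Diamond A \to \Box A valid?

Suppose ◇A→□A is valid. Take Rxy, Rxz and set V(A)={y}. Then ◇A at x, so □A at x, so A at z, i.e. z=y.
The converse is a direct semantic check.
Frame condition: \forall x \forall y \forall z (Rxy \wedge Rxz \to y = z).

partial functionality: \forall x \forall y \forall z (Rxy \wedge Rxz \to y = z)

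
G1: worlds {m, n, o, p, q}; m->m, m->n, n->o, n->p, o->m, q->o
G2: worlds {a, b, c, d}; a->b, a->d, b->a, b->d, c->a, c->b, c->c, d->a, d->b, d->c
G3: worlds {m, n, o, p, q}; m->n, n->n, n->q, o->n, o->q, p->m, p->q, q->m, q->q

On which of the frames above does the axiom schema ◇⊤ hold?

The schema corresponds to seriality: ∀x ∃y Rxy.
G1: fails — world p has no successor.
G2: satisfies the condition.
G3: satisfies the condition.
Valid on: G2, G3.

G2, G3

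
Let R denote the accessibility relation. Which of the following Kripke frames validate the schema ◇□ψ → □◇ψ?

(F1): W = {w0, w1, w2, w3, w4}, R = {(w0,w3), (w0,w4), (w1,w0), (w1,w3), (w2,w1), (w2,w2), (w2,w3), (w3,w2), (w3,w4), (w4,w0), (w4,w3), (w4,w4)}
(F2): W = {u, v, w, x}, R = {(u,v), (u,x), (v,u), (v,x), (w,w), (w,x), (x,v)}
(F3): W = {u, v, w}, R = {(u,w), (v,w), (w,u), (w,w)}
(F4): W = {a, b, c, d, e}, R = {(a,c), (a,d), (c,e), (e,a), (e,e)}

The schema corresponds to convergence: ∀x ∀y ∀z (Rxy ∧ Rxz → ∃w (Ryw ∧ Rzw)).
(F1): fails — Rw2w1 and Rw2w3 but w1 and w3 have no common successor.
(F2): fails — Ruv and Rux but v and x have no common successor.
(F3): condition met.
(F4): fails — Rac and Rad but c and d have no common successor.

(F3)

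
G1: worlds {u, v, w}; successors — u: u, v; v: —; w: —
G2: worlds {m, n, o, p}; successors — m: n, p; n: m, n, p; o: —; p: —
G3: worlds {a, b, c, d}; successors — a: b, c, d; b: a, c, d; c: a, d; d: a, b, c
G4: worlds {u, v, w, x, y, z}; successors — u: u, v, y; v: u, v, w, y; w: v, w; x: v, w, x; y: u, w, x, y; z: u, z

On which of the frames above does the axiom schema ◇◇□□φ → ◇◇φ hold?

G3, G4

This is the axiom for a generalized confluence (Geach) condition; its first-order frame correspondent is ∀x ∀y (xR²y → ∃w (yR²w ∧ xR²w)).
G1: fails — uR²v but no t with vR²t and uR²t.
G2: fails — mR²p but no w with pR²w and mR²w.
G3: condition met.
G4: condition met.
Valid on: G3, G4.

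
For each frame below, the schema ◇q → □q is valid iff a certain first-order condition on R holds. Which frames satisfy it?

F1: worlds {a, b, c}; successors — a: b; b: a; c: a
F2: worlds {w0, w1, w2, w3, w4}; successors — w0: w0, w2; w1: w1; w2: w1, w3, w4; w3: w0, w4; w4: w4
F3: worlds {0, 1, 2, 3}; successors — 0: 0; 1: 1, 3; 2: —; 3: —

F1

This is the axiom for partial functionality; its first-order frame correspondent is ∀x ∀y ∀z (Rxy ∧ Rxz → y = z).
F1: ✓.
F2: fails — w0 sees both w0 and w2.
F3: fails — 1 sees both 1 and 3.
Valid on: F1.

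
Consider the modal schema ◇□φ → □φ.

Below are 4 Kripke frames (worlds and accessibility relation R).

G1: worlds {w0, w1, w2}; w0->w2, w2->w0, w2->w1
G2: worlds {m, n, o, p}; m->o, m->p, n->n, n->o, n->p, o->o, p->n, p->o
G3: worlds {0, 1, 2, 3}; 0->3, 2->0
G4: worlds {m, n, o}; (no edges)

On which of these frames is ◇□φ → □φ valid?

G4

This is the axiom for the Euclidean property; its first-order frame correspondent is ∀x ∀y ∀z (Rxy ∧ Rxz → Ryz).
G1: fails — Rw0w2 and Rw0w2 but not Rw2w2.
G2: fails — Rmo and Rmp but not Rop.
G3: fails — R03 and R03 but not R33.
G4: condition met.
Valid on: G4.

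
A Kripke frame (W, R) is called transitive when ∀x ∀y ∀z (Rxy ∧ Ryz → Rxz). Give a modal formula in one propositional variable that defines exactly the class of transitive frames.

□ψ → □□ψ

The condition is transitivity. The 4 schema □ψ → □□ψ defines it.
Suppose □ψ→□□ψ is valid. Take Rxy, Ryz and set V(ψ)={w : Rxw}. Then □ψ at x, so □□ψ at x, so □ψ at y, so ψ at z, i.e. Rxz.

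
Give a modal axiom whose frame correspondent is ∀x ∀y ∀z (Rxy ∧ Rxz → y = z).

The condition is partial functionality. The CD schema ◇q → □q defines it.
Suppose ◇q→□q is valid. Take Rxy, Rxz and set V(q)={y}. Then ◇q at x, so □q at x, so q at z, i.e. z=y.

◇q → □q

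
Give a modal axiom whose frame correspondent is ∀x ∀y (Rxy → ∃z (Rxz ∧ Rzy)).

□□r → □r

This is density; the standard corresponding axiom is C4: □□r → □r.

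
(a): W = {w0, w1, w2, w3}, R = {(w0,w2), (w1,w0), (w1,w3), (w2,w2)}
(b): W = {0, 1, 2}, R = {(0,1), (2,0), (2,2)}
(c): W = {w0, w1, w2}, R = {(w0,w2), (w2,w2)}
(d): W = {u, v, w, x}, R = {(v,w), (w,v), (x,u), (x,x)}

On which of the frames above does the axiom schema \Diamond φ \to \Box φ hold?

The schema corresponds to partial functionality: \forall x \forall y \forall z (Rxy \wedge Rxz \to y = z).
(a): fails — w1 sees both w0 and w3.
(b): fails — 2 sees both 0 and 2.
(c): ✓.
(d): fails — x sees both u and x.

(c)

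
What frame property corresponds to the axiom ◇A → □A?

Suppose ◇A→□A is valid. Take Rxy, Rxz and set V(A)={y}. Then ◇A at x, so □A at x, so A at z, i.e. z=y.

partial functionality: ∀x ∀y ∀z (Rxy ∧ Rxz → y = z)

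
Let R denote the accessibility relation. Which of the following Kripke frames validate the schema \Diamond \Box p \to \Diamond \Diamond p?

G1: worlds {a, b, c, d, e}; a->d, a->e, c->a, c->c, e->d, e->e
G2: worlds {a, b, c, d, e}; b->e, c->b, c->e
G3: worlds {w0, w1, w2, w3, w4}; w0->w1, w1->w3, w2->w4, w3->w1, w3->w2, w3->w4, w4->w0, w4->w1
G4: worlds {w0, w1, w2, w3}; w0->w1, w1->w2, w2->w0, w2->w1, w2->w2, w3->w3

This is the axiom for a generalized confluence (Geach) condition; its first-order frame correspondent is \forall x \forall y (xRy \to \exists w (yRw \wedge x R^2 w)).
G1: fails — aRd but no w with dRw and aR²w.
G2: fails — bRe but no w with eRw and bR²w.
G3: holds.
G4: holds.

G3, G4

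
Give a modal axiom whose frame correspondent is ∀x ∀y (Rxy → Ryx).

The condition is symmetry. The B schema r → □◇r defines it.
Suppose r→□◇r is valid. Take Rxy and set V(r)={x}. Then r at x, so □◇r at x, so ◇r at y, so some z with Ryz has r; z=x, i.e. Ryx.

r → □◇r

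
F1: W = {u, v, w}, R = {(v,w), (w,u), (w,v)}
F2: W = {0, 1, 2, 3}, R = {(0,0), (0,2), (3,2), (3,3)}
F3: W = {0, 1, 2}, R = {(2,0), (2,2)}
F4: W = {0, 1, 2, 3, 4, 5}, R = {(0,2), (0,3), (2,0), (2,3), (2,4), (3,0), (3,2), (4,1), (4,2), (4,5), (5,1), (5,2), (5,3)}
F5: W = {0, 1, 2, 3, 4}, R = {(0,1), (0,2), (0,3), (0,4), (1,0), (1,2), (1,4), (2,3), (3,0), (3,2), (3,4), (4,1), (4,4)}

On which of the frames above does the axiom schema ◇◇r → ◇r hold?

The schema corresponds to transitivity: ∀x ∀y ∀z (Rxy ∧ Ryz → Rxz).
F1: fails — Rwv and Rvw but not Rww.
F2: ✓.
F3: ✓.
F4: fails — R32 and R23 but not R33.
F5: fails — R10 and R01 but not R11.
Valid on: F2, F3.

F2, F3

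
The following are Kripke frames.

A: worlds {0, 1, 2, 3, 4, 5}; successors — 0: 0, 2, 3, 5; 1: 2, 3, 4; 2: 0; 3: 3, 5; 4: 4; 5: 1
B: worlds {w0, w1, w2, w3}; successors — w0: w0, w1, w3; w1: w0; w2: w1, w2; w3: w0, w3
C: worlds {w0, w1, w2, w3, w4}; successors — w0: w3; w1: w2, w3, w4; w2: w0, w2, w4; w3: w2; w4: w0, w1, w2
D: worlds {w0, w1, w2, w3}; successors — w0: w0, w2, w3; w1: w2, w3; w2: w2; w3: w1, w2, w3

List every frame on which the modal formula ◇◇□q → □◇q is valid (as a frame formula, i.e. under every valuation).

Frame correspondent (Sahlqvist): ∀x ∀y ∀z ((xR²y ∧ xRz) → ∃w (yRw ∧ zRw)) — i.e. a generalized confluence (Geach) condition.
A: fails — 0R²0, 0R5 but no w with 0Rw and 5Rw.
B: fails — w2R²w1, w2Rw2 but no w with w1Rw and w2Rw.
C: fails — w1R²w0, w1Rw2 but no w with w0Rw and w2Rw.
D: satisfies the condition.
Valid on: D.

D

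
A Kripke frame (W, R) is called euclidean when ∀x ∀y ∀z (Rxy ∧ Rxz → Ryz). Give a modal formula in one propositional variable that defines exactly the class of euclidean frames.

A defining formula is ◇s → □◇s (the 5 axiom).
Suppose ◇s→□◇s is valid. Take Rxy, Rxz and set V(s)={y}. Then ◇s at x, so □◇s at x, so ◇s at z, so some w with Rzw has s; w=y, i.e. Rzy. By symmetry of the argument, Ryz.

◇s → □◇s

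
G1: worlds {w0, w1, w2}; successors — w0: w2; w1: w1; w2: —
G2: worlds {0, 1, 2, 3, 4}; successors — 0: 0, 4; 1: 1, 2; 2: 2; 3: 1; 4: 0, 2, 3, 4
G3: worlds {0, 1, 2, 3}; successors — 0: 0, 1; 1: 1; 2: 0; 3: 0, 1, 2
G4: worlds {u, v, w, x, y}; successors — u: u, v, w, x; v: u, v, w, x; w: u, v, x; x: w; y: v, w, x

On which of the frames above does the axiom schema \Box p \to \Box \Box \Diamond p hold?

G1

The schema corresponds to a generalized confluence (Geach) condition: \forall x \forall z (x R^2 z \to \exists w (xRw \wedge zRw)).
G1: satisfies the condition.
G2: fails — 0R²2 but no w with 0Rw and 2Rw.
G3: fails — 2R²1 but no w with 2Rw and 1Rw.
G4: fails — wR²x but no t with wRt and xRt.
Valid on: G1.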